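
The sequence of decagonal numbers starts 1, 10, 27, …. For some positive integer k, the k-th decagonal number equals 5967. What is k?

39

Set n(4n−3) = 5967, giving 4n² − 3n − 5967 = 0.
So n = (3 + 309) / 8 = 312/8 = 39.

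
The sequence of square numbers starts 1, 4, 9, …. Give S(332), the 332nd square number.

The 332nd square number is n² with n = 332.
332² = 110224.

110224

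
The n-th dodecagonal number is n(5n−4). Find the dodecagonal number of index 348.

604128

The 348th dodecagonal number is n(5n−4) with n = 348.
348·(5·348 − 4) = 348·1736 = 604128.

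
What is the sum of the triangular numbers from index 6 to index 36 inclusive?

8401

Σ i(i+1)/2 = (Σi² + Σi) / 2 over i = 6..36.
Σi = 666 − 15 = 651 and Σi² = 16206 − 55 = 16151.
(1·16151 + 1·651) / 2 = 16802/2 = 8401.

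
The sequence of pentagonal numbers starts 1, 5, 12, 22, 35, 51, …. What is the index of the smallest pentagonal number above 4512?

Solve n(3n−1)/2 > 4512 for integer n.
The largest n with value ≤ 4512 is 55 (since 4510 ≤ 4512 < 4676), so the first above is n = 56, value 4676.

56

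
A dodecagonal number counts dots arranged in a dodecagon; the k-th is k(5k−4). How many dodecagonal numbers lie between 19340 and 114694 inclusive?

The n-th dodecagonal number is n(5n−4).
Smallest index with value ≥ 19340: n = 63 (giving 19593).
Largest index with value ≤ 114694: n = 151 (giving 113401).
Indices 63 through 151: 89 terms.

89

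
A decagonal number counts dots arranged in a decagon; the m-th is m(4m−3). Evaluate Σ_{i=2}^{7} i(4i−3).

Σ i(4i−3) = 4Σi² − 3Σi over i = 2..7.
Σi = 28 − 1 = 27 and Σi² = 140 − 1 = 139.
4·139 − 3·27 = 475.

475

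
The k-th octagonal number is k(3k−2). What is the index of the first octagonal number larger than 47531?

127

Solve n(3n−2) > 47531 for integer n.
The largest n with value ≤ 47531 is 126 (since 47376 ≤ 47531 < 48133), so the first above is n = 127, value 48133.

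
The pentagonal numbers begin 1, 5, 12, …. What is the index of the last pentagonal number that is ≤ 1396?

30

Solve n(3n−1)/2 ≤ 1396 for integer n.
n = 30 gives 1335 ≤ 1396, while n = 31 gives 1426 > 1396; so the answer is index 30.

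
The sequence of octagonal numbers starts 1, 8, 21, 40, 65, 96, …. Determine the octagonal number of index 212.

134408

The 212th octagonal number is n(3n−2) with n = 212.
212·(3·212 − 2) = 212·634 = 134408.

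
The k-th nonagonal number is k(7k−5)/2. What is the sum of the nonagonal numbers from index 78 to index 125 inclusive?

Σ i(7i−5)/2 = (7Σi² − 5Σi) / 2 over i = 78..125.
Σi = 7875 − 3003 = 4872 and Σi² = 658875 − 155155 = 503720.
(7·503720 − 5·4872) / 2 = 3501680/2 = 1750840.

1750840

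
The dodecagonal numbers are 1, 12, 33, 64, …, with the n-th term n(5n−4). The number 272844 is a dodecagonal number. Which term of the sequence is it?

Set n(5n−4) = 272844, giving 5n² − 4n − 272844 = 0.
The discriminant is 16 + 20·272844 = 5456896, and √5456896 = 2336.
So n = (4 + 2336) / 10 = 2340/10 = 234.
Check: 234·(5·234 − 4) = 272844. ✓

234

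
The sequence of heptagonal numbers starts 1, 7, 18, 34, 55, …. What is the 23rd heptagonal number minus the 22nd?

111

Consecutive heptagonal numbers differ by 5n − 4: here 5·23 − 4 = 111.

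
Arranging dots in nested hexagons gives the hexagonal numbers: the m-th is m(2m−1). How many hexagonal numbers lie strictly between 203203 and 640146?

The n-th hexagonal number is n(2n−1).
Smallest index with value > 203203: n = 320 (giving 204480).
Largest index with value < 640146: n = 565 (giving 637885).
Indices 320 through 565: 246 terms.

246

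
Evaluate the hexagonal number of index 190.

190·(2·190 − 1) = 190·379 = 72010.

72010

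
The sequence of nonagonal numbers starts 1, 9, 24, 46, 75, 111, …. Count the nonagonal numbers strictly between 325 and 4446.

The n-th nonagonal number is n(7n−5)/2.
Smallest index with value > 325: n = 11 (giving 396).
Largest index with value < 4446: n = 35 (giving 4200).
Indices 11 through 35: 25 terms.

25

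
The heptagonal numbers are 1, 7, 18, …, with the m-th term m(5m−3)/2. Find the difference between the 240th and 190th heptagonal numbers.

240·(5·240 − 3)/2 = 143640 and 190·(5·190 − 3)/2 = 89965.
Difference: 143640 − 89965 = 53675.

53675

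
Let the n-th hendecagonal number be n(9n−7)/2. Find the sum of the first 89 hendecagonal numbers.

1061325

Σ i(9i−7)/2 = (9Σi² − 7Σi) / 2 over i = 1..89.
Σi = 4005 and Σi² = 238965.
(9·238965 − 7·4005) / 2 = 2122650/2 = 1061325.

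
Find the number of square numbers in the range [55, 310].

The n-th square number is n².
Smallest index with value ≥ 55: n = 8 (giving 64).
Largest index with value ≤ 310: n = 17 (giving 289).
Indices 8 through 17: 10 terms.

10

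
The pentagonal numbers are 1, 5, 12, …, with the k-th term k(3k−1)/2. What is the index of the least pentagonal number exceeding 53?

7

Solve n(3n−1)/2 > 53 for integer n.
The largest n with value ≤ 53 is 6 (since 51 ≤ 53 < 70), so the first above is n = 7, value 70.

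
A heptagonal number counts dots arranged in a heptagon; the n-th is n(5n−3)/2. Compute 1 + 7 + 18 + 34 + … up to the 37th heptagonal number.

42883

Σ i(5i−3)/2 = (5Σi² − 3Σi) / 2 over i = 1..37.
Σi = 703 and Σi² = 17575.
(5·17575 − 3·703) / 2 = 85766/2 = 42883.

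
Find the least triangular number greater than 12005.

12090

Solve n(n+1)/2 > 12005 for integer n.
The largest n with value ≤ 12005 is 154 (since 11935 ≤ 12005 < 12090), so the first above is n = 155, value 12090.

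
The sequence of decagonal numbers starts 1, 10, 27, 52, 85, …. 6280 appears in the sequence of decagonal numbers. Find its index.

40

Set n(4n−3) = 6280, giving 4n² − 3n − 6280 = 0.
So n = (3 + 317) / 8 = 320/8 = 40.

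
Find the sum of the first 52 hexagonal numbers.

Σ i(2i−1) = 2Σi² − Σi over i = 1..52.
Σi = 1378 and Σi² = 48230.
2·48230 − 1·1378 = 95082.

95082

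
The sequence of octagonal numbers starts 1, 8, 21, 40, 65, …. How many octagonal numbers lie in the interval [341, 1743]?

The n-th octagonal number is n(3n−2).
Smallest index with value ≥ 341: n = 11 (giving 341).
Largest index with value ≤ 1743: n = 24 (giving 1680).
Indices 11 through 24: 14 terms.

14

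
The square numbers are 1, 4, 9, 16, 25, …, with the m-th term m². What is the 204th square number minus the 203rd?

n² − (n−1)² = 2n − 1, so 204² − 203² = 2·204 − 1 = 407.

407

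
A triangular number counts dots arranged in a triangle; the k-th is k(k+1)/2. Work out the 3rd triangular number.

6

The 3rd triangular number is n(n+1)/2 with n = 3.
3·4/2 = 12/2 = 6.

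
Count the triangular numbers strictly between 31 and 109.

The n-th triangular number is n(n+1)/2.
Smallest index with value > 31: n = 8 (giving 36).
Largest index with value < 109: n = 14 (giving 105).
Indices 8 through 14: 7 terms.

7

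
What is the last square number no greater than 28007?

27889

Solve n² ≤ 28007 for integer n.
n = 167 gives 27889 ≤ 28007, while n = 168 gives 28224 > 28007; so the answer is 27889.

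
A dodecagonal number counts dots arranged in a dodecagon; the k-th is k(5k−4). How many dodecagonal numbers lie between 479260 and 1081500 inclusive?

The n-th dodecagonal number is n(5n−4).
Smallest index with value ≥ 479260: n = 310 (giving 479260).
Largest index with value ≤ 1081500: n = 465 (giving 1079265).
Indices 310 through 465: 156 terms.

156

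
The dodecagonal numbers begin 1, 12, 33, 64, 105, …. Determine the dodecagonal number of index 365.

365·(5·365 − 4) = 365·1821 = 664665.

664665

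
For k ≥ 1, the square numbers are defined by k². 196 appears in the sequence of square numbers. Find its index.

14

We need n² = 196, so n = √196 = 14.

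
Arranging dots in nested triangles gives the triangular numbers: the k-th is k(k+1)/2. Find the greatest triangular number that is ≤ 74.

Solve n(n+1)/2 ≤ 74 for integer n.
n = 11 gives 66 ≤ 74, while n = 12 gives 78 > 74; so the answer is 66.

66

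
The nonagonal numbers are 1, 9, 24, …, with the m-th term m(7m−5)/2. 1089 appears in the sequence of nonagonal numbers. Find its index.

Set n(7n−5)/2 = 1089, giving 7n² − 5n − 2178 = 0.
The discriminant is 25 + 56·1089 = 61009, and √61009 = 247.
So n = (5 + 247) / 14 = 252/14 = 18.

18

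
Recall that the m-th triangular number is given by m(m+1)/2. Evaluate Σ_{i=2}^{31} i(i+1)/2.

Σ i(i+1)/2 = (Σi² + Σi) / 2 over i = 2..31.
Σi = 496 − 1 = 495 and Σi² = 10416 − 1 = 10415.
(1·10415 + 1·495) / 2 = 10910/2 = 5455.

5455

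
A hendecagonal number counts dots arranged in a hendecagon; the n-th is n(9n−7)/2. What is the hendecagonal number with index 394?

The 394th hendecagonal number is n(9n−7)/2 with n = 394.
394·(9·394 − 7)/2 = 394·3539/2 = 697183.

697183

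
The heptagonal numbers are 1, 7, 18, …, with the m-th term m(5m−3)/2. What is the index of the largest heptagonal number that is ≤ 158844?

252

Solve n(5n−3)/2 ≤ 158844 for integer n.
n = 252 gives 158382 ≤ 158844, while n = 253 gives 159643 > 158844; so the answer is index 252.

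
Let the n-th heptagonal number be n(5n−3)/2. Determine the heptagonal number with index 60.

60·(5·60 − 3)/2 = 60·297/2 = 8910.

8910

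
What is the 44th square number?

1936

The 44th square number is n² with n = 44.
44² = 1936.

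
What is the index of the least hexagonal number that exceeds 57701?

171

Solve n(2n−1) > 57701 for integer n.
The largest n with value ≤ 57701 is 170 (since 57630 ≤ 57701 < 58311), so the first above is n = 171, value 58311.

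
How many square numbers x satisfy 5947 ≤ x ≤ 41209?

126

The n-th square number is n².
Smallest index with value ≥ 5947: n = 78 (giving 6084).
Largest index with value ≤ 41209: n = 203 (giving 41209).
Indices 78 through 203: 126 terms.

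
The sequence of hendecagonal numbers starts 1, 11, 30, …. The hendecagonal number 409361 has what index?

Set n(9n−7)/2 = 409361, giving 9n² − 7n − 818722 = 0.
The discriminant is 49 + 72·409361 = 29474041, and √29474041 = 5429.
So n = (7 + 5429) / 18 = 5436/18 = 302.

302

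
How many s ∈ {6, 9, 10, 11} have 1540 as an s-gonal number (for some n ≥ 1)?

s = 6: P(6, 28) = 1540. ✓
s = 9: P(9, 21) = 1491 and P(9, 22) = 1639; 1540 is not s-gonal.
s = 10: P(10, 20) = 1540. ✓
s = 11: P(11, 18) = 1395 and P(11, 19) = 1558; 1540 is not s-gonal.
Hits: s ∈ {6, 10} → 2.

2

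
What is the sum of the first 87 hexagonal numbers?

Σ i(2i−1) = 2Σi² − Σi over i = 1..87.
Σi = 3828 and Σi² = 223300.
2·223300 − 1·3828 = 442772.

442772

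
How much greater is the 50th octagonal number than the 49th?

295

Consecutive octagonal numbers differ by 6n − 5: here 6·50 − 5 = 295.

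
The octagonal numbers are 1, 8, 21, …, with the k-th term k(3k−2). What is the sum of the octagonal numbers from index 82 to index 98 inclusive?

411264

Σ i(3i−2) = 3Σi² − 2Σi over i = 82..98.
Σi = 4851 − 3321 = 1530 and Σi² = 318549 − 180441 = 138108.
3·138108 − 2·1530 = 411264.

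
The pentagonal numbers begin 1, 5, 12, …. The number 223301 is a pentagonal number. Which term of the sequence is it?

Set n(3n−1)/2 = 223301, giving 3n² − n − 446602 = 0.
The discriminant is 1 + 24·223301 = 5359225, and √5359225 = 2315.
So n = (1 + 2315) / 6 = 2316/6 = 386.

386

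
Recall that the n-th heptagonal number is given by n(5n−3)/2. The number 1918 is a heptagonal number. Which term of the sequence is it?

Set n(5n−3)/2 = 1918, giving 5n² − 3n − 3836 = 0.
The discriminant is 9 + 40·1918 = 76729, and √76729 = 277.
So n = (3 + 277) / 10 = 280/10 = 28.
Check: 28·(5·28 − 3)/2 = 1918. ✓

28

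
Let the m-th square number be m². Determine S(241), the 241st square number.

58081

The 241st square number is n² with n = 241.
241² = 58081.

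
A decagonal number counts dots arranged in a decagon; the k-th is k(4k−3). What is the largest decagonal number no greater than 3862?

Solve n(4n−3) ≤ 3862 for integer n.
n = 31 gives 3751 ≤ 3862, while n = 32 gives 4000 > 3862; so the answer is 3751.

3751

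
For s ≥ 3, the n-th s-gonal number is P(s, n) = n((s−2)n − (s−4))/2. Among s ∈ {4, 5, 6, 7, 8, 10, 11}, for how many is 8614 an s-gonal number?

1

s = 4: P(4, 92) = 8464 and P(4, 93) = 8649; 8614 is not s-gonal.
s = 5: P(5, 75) = 8400 and P(5, 76) = 8626; 8614 is not s-gonal.
s = 6: P(6, 65) = 8385 and P(6, 66) = 8646; 8614 is not s-gonal.
s = 7: P(7, 59) = 8614. ✓
s = 8: P(8, 53) = 8321 and P(8, 54) = 8640; 8614 is not s-gonal.
s = 10: P(10, 46) = 8326 and P(10, 47) = 8695; 8614 is not s-gonal.
s = 11: P(11, 44) = 8558 and P(11, 45) = 8955; 8614 is not s-gonal.
Hits: s ∈ {7} → 1.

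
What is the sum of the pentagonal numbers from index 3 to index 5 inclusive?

Σ i(3i−1)/2 = (3Σi² − Σi) / 2 over i = 3..5.
Σi = 15 − 3 = 12 and Σi² = 55 − 5 = 50.
(3·50 − 1·12) / 2 = 138/2 = 69.

69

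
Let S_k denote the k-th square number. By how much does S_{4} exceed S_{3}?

7

n² − (n−1)² = 2n − 1, so 4² − 3² = 2·4 − 1 = 7.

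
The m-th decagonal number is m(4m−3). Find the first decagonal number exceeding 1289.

Solve n(4n−3) > 1289 for integer n.
The largest n with value ≤ 1289 is 18 (since 1242 ≤ 1289 < 1387), so the first above is n = 19, value 1387.

1387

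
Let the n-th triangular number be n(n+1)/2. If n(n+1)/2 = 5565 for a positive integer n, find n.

105

Set n(n+1)/2 = 5565, giving n² + n − 11130 = 0.
So n = (-1 + 211) / 2 = 210/2 = 105.
Check: 105·106/2 = 5565. ✓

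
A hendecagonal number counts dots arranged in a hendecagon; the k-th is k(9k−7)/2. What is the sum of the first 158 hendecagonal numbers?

Σ i(9i−7)/2 = (9Σi² − 7Σi) / 2 over i = 1..158.
Σi = 12561 and Σi² = 1327279.
(9·1327279 − 7·12561) / 2 = 11857584/2 = 5928792.

5928792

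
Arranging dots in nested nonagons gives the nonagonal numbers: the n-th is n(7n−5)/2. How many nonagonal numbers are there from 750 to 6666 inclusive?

The n-th nonagonal number is n(7n−5)/2.
Smallest index with value ≥ 750: n = 15 (giving 750).
Largest index with value ≤ 6666: n = 44 (giving 6666).
Indices 15 through 44: 30 terms.

30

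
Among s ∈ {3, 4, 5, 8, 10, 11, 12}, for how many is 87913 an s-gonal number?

s = 3: P(3, 418) = 87571 and P(3, 419) = 87990; 87913 is not s-gonal.
s = 4: P(4, 296) = 87616 and P(4, 297) = 88209; 87913 is not s-gonal.
s = 5: P(5, 242) = 87725 and P(5, 243) = 88452; 87913 is not s-gonal.
s = 8: P(8, 171) = 87381 and P(8, 172) = 88408; 87913 is not s-gonal.
s = 10: P(10, 148) = 87172 and P(10, 149) = 88357; 87913 is not s-gonal.
s = 11: P(11, 140) = 87710 and P(11, 141) = 88971; 87913 is not s-gonal.
s = 12: P(12, 133) = 87913. ✓
Hits: s ∈ {12} → 1.

1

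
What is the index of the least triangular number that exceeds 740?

38

Solve n(n+1)/2 > 740 for integer n.
The largest n with value ≤ 740 is 37 (since 703 ≤ 740 < 741), so the first above is n = 38, value 741.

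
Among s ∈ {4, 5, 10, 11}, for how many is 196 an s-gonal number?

2

s = 4: P(4, 14) = 196. ✓
s = 5: P(5, 11) = 176 and P(5, 12) = 210; 196 is not s-gonal.
s = 10: P(10, 7) = 175 and P(10, 8) = 232; 196 is not s-gonal.
s = 11: P(11, 7) = 196. ✓
Hits: s ∈ {4, 11} → 2.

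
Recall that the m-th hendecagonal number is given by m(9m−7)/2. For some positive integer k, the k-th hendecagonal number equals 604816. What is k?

367

Set n(9n−7)/2 = 604816, giving 9n² − 7n − 1209632 = 0.
The discriminant is 49 + 72·604816 = 43546801, and √43546801 = 6599.
So n = (7 + 6599) / 18 = 6606/18 = 367.
Check: 367·(9·367 − 7)/2 = 604816. ✓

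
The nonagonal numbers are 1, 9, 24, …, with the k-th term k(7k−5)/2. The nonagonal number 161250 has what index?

Set n(7n−5)/2 = 161250, giving 7n² − 5n − 322500 = 0.
The discriminant is 25 + 56·161250 = 9030025, and √9030025 = 3005.
So n = (5 + 3005) / 14 = 3010/14 = 215.
Check: 215·(7·215 − 5)/2 = 161250. ✓

215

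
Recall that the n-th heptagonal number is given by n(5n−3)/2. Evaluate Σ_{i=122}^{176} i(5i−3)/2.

Σ i(5i−3)/2 = (5Σi² − 3Σi) / 2 over i = 122..176.
Σi = 15576 − 7381 = 8195 and Σi² = 1832776 − 597861 = 1234915.
(5·1234915 − 3·8195) / 2 = 6149990/2 = 3074995.

3074995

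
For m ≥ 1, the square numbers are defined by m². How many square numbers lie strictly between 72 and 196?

5

The n-th square number is n².
Smallest index with value > 72: n = 9 (giving 81).
Largest index with value < 196: n = 13 (giving 169).
Indices 9 through 13: 5 terms.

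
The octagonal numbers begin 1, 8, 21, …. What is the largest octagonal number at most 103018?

Solve n(3n−2) ≤ 103018 for integer n.
n = 185 gives 102305 ≤ 103018, while n = 186 gives 103416 > 103018; so the answer is 102305.

102305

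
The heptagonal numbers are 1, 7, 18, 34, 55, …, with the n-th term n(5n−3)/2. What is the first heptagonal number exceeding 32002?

32319

Solve n(5n−3)/2 > 32002 for integer n.
The largest n with value ≤ 32002 is 113 (since 31753 ≤ 32002 < 32319), so the first above is n = 114, value 32319.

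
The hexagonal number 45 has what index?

Set n(2n−1) = 45, giving 2n² − n − 45 = 0.
The discriminant is 1 + 8·45 = 361, and √361 = 19.
So n = (1 + 19) / 4 = 20/4 = 5.

5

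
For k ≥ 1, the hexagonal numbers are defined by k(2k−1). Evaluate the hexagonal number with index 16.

16·(2·16 − 1) = 16·31 = 496.

496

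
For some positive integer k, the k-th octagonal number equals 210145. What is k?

265

Set n(3n−2) = 210145, giving 3n² − 2n − 210145 = 0.
The discriminant is 4 + 12·210145 = 2521744, and √2521744 = 1588.
So n = (2 + 1588) / 6 = 1590/6 = 265.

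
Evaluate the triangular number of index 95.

4560

95·96/2 = 9120/2 = 4560.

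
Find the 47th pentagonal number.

The 47th pentagonal number is n(3n−1)/2 with n = 47.
47·(3·47 − 1)/2 = 47·140/2 = 47·70 = 3290.

3290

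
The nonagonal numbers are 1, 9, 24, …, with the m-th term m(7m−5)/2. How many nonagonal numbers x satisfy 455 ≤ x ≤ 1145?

The n-th nonagonal number is n(7n−5)/2.
Smallest index with value ≥ 455: n = 12 (giving 474).
Largest index with value ≤ 1145: n = 18 (giving 1089).
Indices 12 through 18: 7 terms.

7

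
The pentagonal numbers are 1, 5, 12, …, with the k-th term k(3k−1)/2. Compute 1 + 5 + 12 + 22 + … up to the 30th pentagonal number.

13950

Σ i(3i−1)/2 = (3Σi² − Σi) / 2 over i = 1..30.
Σi = 465 and Σi² = 9455.
(3·9455 − 1·465) / 2 = 27900/2 = 13950.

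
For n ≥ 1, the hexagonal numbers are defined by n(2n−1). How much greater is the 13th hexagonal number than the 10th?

135

13·(2·13 − 1) = 325 and 10·(2·10 − 1) = 190.
Difference: 325 − 190 = 135.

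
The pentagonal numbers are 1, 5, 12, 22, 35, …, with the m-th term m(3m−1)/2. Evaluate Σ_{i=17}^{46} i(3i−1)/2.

Σ i(3i−1)/2 = (3Σi² − Σi) / 2 over i = 17..46.
Σi = 1081 − 136 = 945 and Σi² = 33511 − 1496 = 32015.
(3·32015 − 1·945) / 2 = 95100/2 = 47550.

47550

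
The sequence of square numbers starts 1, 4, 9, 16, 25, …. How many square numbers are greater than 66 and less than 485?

14

The n-th square number is n².
Smallest index with value > 66: n = 9 (giving 81).
Largest index with value < 485: n = 22 (giving 484).
Indices 9 through 22: 14 terms.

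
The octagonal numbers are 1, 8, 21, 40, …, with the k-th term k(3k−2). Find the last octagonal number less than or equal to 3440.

3400

Solve n(3n−2) ≤ 3440 for integer n.
n = 34 gives 3400 ≤ 3440, while n = 35 gives 3605 > 3440; so the answer is 3400.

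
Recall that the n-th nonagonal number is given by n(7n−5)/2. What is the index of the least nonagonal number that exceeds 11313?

Solve n(7n−5)/2 > 11313 for integer n.
The largest n with value ≤ 11313 is 57 (since 11229 ≤ 11313 < 11629), so the first above is n = 58, value 11629.

58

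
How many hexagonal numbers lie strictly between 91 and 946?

14

The n-th hexagonal number is n(2n−1).
Smallest index with value > 91: n = 8 (giving 120).
Largest index with value < 946: n = 21 (giving 861).
Indices 8 through 21: 14 terms.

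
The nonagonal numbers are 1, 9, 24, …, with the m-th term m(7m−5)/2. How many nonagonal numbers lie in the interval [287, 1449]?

The n-th nonagonal number is n(7n−5)/2.
Smallest index with value ≥ 287: n = 10 (giving 325).
Largest index with value ≤ 1449: n = 20 (giving 1350).
Indices 10 through 20: 11 terms.

11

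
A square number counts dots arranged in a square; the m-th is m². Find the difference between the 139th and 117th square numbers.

139² = 19321 and 117² = 13689.
Difference: 19321 − 13689 = 5632.

5632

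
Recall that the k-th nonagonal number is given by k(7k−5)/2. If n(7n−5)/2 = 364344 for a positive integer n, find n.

323

Set n(7n−5)/2 = 364344, giving 7n² − 5n − 728688 = 0.
The discriminant is 25 + 56·364344 = 20403289, and √20403289 = 4517.
So n = (5 + 4517) / 14 = 4522/14 = 323.
Check: 323·(7·323 − 5)/2 = 364344. ✓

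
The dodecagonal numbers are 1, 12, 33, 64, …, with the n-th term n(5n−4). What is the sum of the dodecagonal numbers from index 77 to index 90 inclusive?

Σ i(5i−4) = 5Σi² − 4Σi over i = 77..90.
Σi = 4095 − 2926 = 1169 and Σi² = 247065 − 149226 = 97839.
5·97839 − 4·1169 = 484519.

484519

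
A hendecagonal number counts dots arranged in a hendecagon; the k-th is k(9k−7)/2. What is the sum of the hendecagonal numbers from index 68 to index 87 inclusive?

538130

Σ i(9i−7)/2 = (9Σi² − 7Σi) / 2 over i = 68..87.
Σi = 3828 − 2278 = 1550 and Σi² = 223300 − 102510 = 120790.
(9·120790 − 7·1550) / 2 = 1076260/2 = 538130.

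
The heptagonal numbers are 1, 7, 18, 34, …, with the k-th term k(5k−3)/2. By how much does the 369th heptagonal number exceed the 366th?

369·(5·369 − 3)/2 = 339849 and 366·(5·366 − 3)/2 = 334341.
Difference: 339849 − 334341 = 5508.

5508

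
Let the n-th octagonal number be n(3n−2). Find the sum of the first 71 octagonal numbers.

Σ i(3i−2) = 3Σi² − 2Σi over i = 1..71.
Σi = 2556 and Σi² = 121836.
3·121836 − 2·2556 = 360396.

360396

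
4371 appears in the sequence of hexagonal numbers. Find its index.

47

Set n(2n−1) = 4371, giving 2n² − n − 4371 = 0.
The discriminant is 1 + 8·4371 = 34969, and √34969 = 187.
So n = (1 + 187) / 4 = 188/4 = 47.
Check: 47·(2·47 − 1) = 4371. ✓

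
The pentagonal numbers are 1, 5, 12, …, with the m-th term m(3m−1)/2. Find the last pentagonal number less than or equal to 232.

Solve n(3n−1)/2 ≤ 232 for integer n.
n = 12 gives 210 ≤ 232, while n = 13 gives 247 > 232; so the answer is 210.

210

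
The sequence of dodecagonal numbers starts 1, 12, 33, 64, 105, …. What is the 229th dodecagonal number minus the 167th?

229·(5·229 − 4) = 261289 and 167·(5·167 − 4) = 138777.
Difference: 261289 − 138777 = 122512.

122512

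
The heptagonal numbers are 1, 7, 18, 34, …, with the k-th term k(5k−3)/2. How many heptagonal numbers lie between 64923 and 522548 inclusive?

The n-th heptagonal number is n(5n−3)/2.
Smallest index with value ≥ 64923: n = 162 (giving 65367).
Largest index with value ≤ 522548: n = 457 (giving 521437).
Indices 162 through 457: 296 terms.

296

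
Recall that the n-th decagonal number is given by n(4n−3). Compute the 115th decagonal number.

The 115th decagonal number is n(4n−3) with n = 115.
115·(4·115 − 3) = 115·457 = 52555.

52555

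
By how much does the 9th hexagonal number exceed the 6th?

87

9·(2·9 − 1) = 153 and 6·(2·6 − 1) = 66.
Difference: 153 − 66 = 87.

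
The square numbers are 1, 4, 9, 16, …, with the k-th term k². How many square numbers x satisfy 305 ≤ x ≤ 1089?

The n-th square number is n².
Smallest index with value ≥ 305: n = 18 (giving 324).
Largest index with value ≤ 1089: n = 33 (giving 1089).
Indices 18 through 33: 16 terms.

16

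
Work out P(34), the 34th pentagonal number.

The 34th pentagonal number is n(3n−1)/2 with n = 34.
34·(3·34 − 1)/2 = 34·101/2 = 1717.

1717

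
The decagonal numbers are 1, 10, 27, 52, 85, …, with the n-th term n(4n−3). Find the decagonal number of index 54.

54·(4·54 − 3) = 54·213 = 11502.

11502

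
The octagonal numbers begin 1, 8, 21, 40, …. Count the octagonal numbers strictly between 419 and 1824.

The n-th octagonal number is n(3n−2).
Smallest index with value > 419: n = 13 (giving 481).
Largest index with value < 1824: n = 24 (giving 1680).
Indices 13 through 24: 12 terms.

12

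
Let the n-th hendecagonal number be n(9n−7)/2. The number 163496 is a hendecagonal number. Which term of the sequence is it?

191

Set n(9n−7)/2 = 163496, giving 9n² − 7n − 326992 = 0.
The discriminant is 49 + 72·163496 = 11771761, and √11771761 = 3431.
So n = (7 + 3431) / 18 = 3438/18 = 191.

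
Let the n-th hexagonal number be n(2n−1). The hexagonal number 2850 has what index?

Set n(2n−1) = 2850, giving 2n² − n − 2850 = 0.
The discriminant is 1 + 8·2850 = 22801, and √22801 = 151.
So n = (1 + 151) / 4 = 152/4 = 38.

38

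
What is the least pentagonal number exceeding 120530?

120842

Solve n(3n−1)/2 > 120530 for integer n.
The largest n with value ≤ 120530 is 283 (since 119992 ≤ 120530 < 120842), so the first above is n = 284, value 120842.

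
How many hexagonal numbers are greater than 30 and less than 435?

10

The n-th hexagonal number is n(2n−1).
Smallest index with value > 30: n = 5 (giving 45).
Largest index with value < 435: n = 14 (giving 378).
Indices 5 through 14: 10 terms.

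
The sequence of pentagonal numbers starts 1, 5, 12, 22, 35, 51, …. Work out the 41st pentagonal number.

41·(3·41 − 1)/2 = 41·122/2 = 41·61 = 2501.

2501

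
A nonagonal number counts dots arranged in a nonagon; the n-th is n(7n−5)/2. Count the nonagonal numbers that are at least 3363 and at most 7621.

The n-th nonagonal number is n(7n−5)/2.
Smallest index with value ≥ 3363: n = 32 (giving 3504).
Largest index with value ≤ 7621: n = 47 (giving 7614).
Indices 32 through 47: 16 terms.

16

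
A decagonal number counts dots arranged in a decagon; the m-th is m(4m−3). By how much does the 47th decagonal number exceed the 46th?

369

Consecutive decagonal numbers differ by 8n − 7: here 8·47 − 7 = 369.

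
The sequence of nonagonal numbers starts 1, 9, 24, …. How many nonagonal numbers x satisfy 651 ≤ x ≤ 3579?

The n-th nonagonal number is n(7n−5)/2.
Smallest index with value ≥ 651: n = 14 (giving 651).
Largest index with value ≤ 3579: n = 32 (giving 3504).
Indices 14 through 32: 19 terms.

19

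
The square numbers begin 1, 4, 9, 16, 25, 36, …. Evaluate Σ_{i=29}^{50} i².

35211

Σ_{i=29}^{50} i² = 42925 − 7714 = 35211.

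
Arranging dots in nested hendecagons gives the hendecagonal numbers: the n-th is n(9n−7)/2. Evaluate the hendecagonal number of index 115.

115·(9·115 − 7)/2 = 115·1028/2 = 115·514 = 59110.

59110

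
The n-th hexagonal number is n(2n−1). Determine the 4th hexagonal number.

28

The 4th hexagonal number is n(2n−1) with n = 4.
4·(2·4 − 1) = 4·7 = 28.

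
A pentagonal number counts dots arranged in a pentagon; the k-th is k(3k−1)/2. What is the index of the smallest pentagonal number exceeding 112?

Solve n(3n−1)/2 > 112 for integer n.
The largest n with value ≤ 112 is 8 (since 92 ≤ 112 < 117), so the first above is n = 9, value 117.

9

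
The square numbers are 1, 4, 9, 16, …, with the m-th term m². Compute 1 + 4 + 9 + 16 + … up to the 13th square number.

819

Σ_{i=1}^{13} i² = 13·14·27/6 = 819.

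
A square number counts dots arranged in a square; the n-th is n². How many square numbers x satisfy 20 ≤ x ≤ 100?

The n-th square number is n².
Smallest index with value ≥ 20: n = 5 (giving 25).
Largest index with value ≤ 100: n = 10 (giving 100).
Indices 5 through 10: 6 terms.

6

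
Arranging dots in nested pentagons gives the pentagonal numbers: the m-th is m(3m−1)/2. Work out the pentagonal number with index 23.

The 23rd pentagonal number is n(3n−1)/2 with n = 23.
23·(3·23 − 1)/2 = 23·68/2 = 23·34 = 782.

782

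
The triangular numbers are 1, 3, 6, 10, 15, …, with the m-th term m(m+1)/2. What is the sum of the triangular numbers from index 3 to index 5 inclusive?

31

Σ i(i+1)/2 = (Σi² + Σi) / 2 over i = 3..5.
Σi = 15 − 3 = 12 and Σi² = 55 − 5 = 50.
(1·50 + 1·12) / 2 = 62/2 = 31.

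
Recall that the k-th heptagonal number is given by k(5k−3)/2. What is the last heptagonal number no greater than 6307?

Solve n(5n−3)/2 ≤ 6307 for integer n.
n = 50 gives 6175 ≤ 6307, while n = 51 gives 6426 > 6307; so the answer is 6175.

6175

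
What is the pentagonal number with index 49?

The 49th pentagonal number is n(3n−1)/2 with n = 49.
49·(3·49 − 1)/2 = 49·146/2 = 49·73 = 3577.

3577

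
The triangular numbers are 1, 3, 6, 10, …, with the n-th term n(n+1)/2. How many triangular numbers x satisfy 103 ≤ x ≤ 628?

21

The n-th triangular number is n(n+1)/2.
Smallest index with value ≥ 103: n = 14 (giving 105).
Largest index with value ≤ 628: n = 34 (giving 595).
Indices 14 through 34: 21 terms.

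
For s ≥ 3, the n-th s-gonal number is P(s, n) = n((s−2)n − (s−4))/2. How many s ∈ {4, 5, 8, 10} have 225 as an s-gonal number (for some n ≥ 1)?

2

s = 4: P(4, 15) = 225. ✓
s = 5: P(5, 12) = 210 and P(5, 13) = 247; 225 is not s-gonal.
s = 8: P(8, 9) = 225. ✓
s = 10: P(10, 7) = 175 and P(10, 8) = 232; 225 is not s-gonal.
Hits: s ∈ {4, 8} → 2.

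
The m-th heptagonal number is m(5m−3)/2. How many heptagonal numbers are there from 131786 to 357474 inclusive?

149

The n-th heptagonal number is n(5n−3)/2.
Smallest index with value ≥ 131786: n = 230 (giving 131905).
Largest index with value ≤ 357474: n = 378 (giving 356643).
Indices 230 through 378: 149 terms.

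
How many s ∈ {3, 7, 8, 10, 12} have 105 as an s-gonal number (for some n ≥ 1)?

2

s = 3: P(3, 14) = 105. ✓
s = 7: P(7, 6) = 81 and P(7, 7) = 112; 105 is not s-gonal.
s = 8: P(8, 6) = 96 and P(8, 7) = 133; 105 is not s-gonal.
s = 10: P(10, 5) = 85 and P(10, 6) = 126; 105 is not s-gonal.
s = 12: P(12, 5) = 105. ✓
Hits: s ∈ {3, 12} → 2.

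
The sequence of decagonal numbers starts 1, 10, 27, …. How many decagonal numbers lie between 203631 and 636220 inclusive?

The n-th decagonal number is n(4n−3).
Smallest index with value ≥ 203631: n = 227 (giving 205435).
Largest index with value ≤ 636220: n = 399 (giving 635607).
Indices 227 through 399: 173 terms.

173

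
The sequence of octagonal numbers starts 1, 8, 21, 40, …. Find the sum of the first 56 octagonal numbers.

177156

Σ i(3i−2) = 3Σi² − 2Σi over i = 1..56.
Σi = 1596 and Σi² = 60116.
3·60116 − 2·1596 = 177156.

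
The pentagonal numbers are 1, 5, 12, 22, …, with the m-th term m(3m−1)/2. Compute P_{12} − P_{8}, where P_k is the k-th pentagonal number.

118

12·(3·12 − 1)/2 = 210 and 8·(3·8 − 1)/2 = 92.
Difference: 210 − 92 = 118.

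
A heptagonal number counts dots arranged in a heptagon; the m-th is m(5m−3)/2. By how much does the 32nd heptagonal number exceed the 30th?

32·(5·32 − 3)/2 = 2512 and 30·(5·30 − 3)/2 = 2205.
Difference: 2512 − 2205 = 307.

307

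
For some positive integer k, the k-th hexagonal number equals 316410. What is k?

Set n(2n−1) = 316410, giving 2n² − n − 316410 = 0.
The discriminant is 1 + 8·316410 = 2531281, and √2531281 = 1591.
So n = (1 + 1591) / 4 = 1592/4 = 398.
Check: 398·(2·398 − 1) = 316410. ✓

398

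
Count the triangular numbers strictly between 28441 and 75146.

The n-th triangular number is n(n+1)/2.
Smallest index with value > 28441: n = 239 (giving 28680).
Largest index with value < 75146: n = 387 (giving 75078).
Indices 239 through 387: 149 terms.

149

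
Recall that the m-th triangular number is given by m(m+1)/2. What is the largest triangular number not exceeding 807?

780

Solve n(n+1)/2 ≤ 807 for integer n.
n = 39 gives 780 ≤ 807, while n = 40 gives 820 > 807; so the answer is 780.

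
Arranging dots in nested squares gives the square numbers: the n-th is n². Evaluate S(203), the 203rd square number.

41209

The 203rd square number is n² with n = 203.
203² = 41209.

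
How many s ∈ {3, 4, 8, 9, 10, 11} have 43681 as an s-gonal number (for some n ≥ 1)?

s = 3: P(3, 295) = 43660 and P(3, 296) = 43956; 43681 is not s-gonal.
s = 4: P(4, 209) = 43681. ✓
s = 8: P(8, 121) = 43681. ✓
s = 9: P(9, 112) = 43624 and P(9, 113) = 44409; 43681 is not s-gonal.
s = 10: P(10, 104) = 42952 and P(10, 105) = 43785; 43681 is not s-gonal.
s = 11: P(11, 98) = 42875 and P(11, 99) = 43758; 43681 is not s-gonal.
Hits: s ∈ {4, 8} → 2.

2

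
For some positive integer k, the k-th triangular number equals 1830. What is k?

60

Set n(n+1)/2 = 1830, giving n² + n − 3660 = 0.
The discriminant is 1 + 8·1830 = 14641, and √14641 = 121.
So n = (-1 + 121) / 2 = 120/2 = 60.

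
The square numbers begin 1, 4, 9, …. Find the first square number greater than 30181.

Solve n² > 30181 for integer n.
The largest n with value ≤ 30181 is 173 (since 29929 ≤ 30181 < 30276), so the first above is n = 174, value 30276.

30276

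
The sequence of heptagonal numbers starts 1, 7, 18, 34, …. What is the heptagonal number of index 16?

616

The 16th heptagonal number is n(5n−3)/2 with n = 16.
16·(5·16 − 3)/2 = 16·77/2 = 616.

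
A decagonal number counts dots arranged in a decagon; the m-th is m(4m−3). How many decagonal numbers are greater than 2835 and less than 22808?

The n-th decagonal number is n(4n−3).
Smallest index with value > 2835: n = 28 (giving 3052).
Largest index with value < 22808: n = 75 (giving 22275).
Indices 28 through 75: 48 terms.

48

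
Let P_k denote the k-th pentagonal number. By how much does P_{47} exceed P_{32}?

1770

47·(3·47 − 1)/2 = 3290 and 32·(3·32 − 1)/2 = 1520.
Difference: 3290 − 1520 = 1770.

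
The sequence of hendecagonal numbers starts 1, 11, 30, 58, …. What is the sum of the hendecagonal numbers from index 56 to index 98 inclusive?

1165472

Σ i(9i−7)/2 = (9Σi² − 7Σi) / 2 over i = 56..98.
Σi = 4851 − 1540 = 3311 and Σi² = 318549 − 56980 = 261569.
(9·261569 − 7·3311) / 2 = 2330944/2 = 1165472.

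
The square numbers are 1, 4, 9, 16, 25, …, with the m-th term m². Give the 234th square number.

54756

The 234th square number is n² with n = 234.
234² = 54756.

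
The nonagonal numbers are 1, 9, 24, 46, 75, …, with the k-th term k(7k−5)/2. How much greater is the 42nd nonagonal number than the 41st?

Consecutive nonagonal numbers differ by 7n − 6: here 7·42 − 6 = 288.

288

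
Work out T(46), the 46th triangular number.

1081

The 46th triangular number is n(n+1)/2 with n = 46.
46·47/2 = 2162/2 = 1081.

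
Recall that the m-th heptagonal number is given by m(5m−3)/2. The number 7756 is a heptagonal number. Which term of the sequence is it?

Set n(5n−3)/2 = 7756, giving 5n² − 3n − 15512 = 0.
The discriminant is 9 + 40·7756 = 310249, and √310249 = 557.
So n = (3 + 557) / 10 = 560/10 = 56.
Check: 56·(5·56 − 3)/2 = 7756. ✓

56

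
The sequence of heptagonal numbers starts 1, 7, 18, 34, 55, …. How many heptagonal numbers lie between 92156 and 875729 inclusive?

400

The n-th heptagonal number is n(5n−3)/2.
Smallest index with value ≥ 92156: n = 193 (giving 92833).
Largest index with value ≤ 875729: n = 592 (giving 875272).
Indices 193 through 592: 400 terms.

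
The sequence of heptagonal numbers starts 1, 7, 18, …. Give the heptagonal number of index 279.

279·(5·279 − 3)/2 = 279·1392/2 = 279·696 = 194184.

194184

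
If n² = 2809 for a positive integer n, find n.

53

We need n² = 2809, so n = √2809 = 53.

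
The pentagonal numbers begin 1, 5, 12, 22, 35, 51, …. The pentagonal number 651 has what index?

Set n(3n−1)/2 = 651, giving 3n² − n − 1302 = 0.
So n = (1 + 125) / 6 = 126/6 = 21.

21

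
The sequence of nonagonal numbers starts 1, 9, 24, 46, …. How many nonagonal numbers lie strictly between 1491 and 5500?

The n-th nonagonal number is n(7n−5)/2.
Smallest index with value > 1491: n = 22 (giving 1639).
Largest index with value < 5500: n = 39 (giving 5226).
Indices 22 through 39: 18 terms.

18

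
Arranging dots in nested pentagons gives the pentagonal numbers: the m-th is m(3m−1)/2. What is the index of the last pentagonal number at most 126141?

Solve n(3n−1)/2 ≤ 126141 for integer n.
n = 290 gives 126005 ≤ 126141, while n = 291 gives 126876 > 126141; so the answer is index 290.

290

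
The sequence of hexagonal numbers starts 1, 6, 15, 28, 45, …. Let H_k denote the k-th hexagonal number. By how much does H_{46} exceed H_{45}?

Consecutive hexagonal numbers differ by 4n − 3: here 4·46 − 3 = 181.

181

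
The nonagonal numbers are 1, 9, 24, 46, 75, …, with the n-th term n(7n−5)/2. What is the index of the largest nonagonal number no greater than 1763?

22

Solve n(7n−5)/2 ≤ 1763 for integer n.
n = 22 gives 1639 ≤ 1763, while n = 23 gives 1794 > 1763; so the answer is index 22.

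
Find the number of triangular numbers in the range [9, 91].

10

The n-th triangular number is n(n+1)/2.
Smallest index with value ≥ 9: n = 4 (giving 10).
Largest index with value ≤ 91: n = 13 (giving 91).
Indices 4 through 13: 10 terms.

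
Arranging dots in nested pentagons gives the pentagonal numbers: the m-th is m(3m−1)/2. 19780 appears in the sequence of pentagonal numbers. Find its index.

115

Set n(3n−1)/2 = 19780, giving 3n² − n − 39560 = 0.
The discriminant is 1 + 24·19780 = 474721, and √474721 = 689.
So n = (1 + 689) / 6 = 690/6 = 115.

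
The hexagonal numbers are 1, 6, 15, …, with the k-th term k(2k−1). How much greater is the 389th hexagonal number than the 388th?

Consecutive hexagonal numbers differ by 4n − 3: here 4·389 − 3 = 1553.

1553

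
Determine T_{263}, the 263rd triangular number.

263·264/2 = 69432/2 = 34716.

34716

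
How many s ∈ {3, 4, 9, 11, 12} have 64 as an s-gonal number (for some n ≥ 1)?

2

s = 3: P(3, 10) = 55 and P(3, 11) = 66; 64 is not s-gonal.
s = 4: P(4, 8) = 64. ✓
s = 9: P(9, 4) = 46 and P(9, 5) = 75; 64 is not s-gonal.
s = 11: P(11, 4) = 58 and P(11, 5) = 95; 64 is not s-gonal.
s = 12: P(12, 4) = 64. ✓
Hits: s ∈ {4, 12} → 2.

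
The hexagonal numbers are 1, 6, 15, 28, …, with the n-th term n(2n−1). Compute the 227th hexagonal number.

102831

The 227th hexagonal number is n(2n−1) with n = 227.
227·(2·227 − 1) = 227·453 = 102831.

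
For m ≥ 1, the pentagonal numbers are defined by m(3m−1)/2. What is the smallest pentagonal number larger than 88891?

Solve n(3n−1)/2 > 88891 for integer n.
The largest n with value ≤ 88891 is 243 (since 88452 ≤ 88891 < 89182), so the first above is n = 244, value 89182.

89182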